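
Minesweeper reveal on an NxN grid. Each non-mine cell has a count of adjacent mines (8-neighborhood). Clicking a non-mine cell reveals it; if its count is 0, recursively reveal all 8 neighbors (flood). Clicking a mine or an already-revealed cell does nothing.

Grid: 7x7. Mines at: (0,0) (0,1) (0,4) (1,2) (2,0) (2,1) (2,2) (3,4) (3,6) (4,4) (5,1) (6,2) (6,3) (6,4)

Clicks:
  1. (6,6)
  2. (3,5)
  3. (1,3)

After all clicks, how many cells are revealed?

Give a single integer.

Answer: 8

Derivation:
Click 1 (6,6) count=0: revealed 6 new [(4,5) (4,6) (5,5) (5,6) (6,5) (6,6)] -> total=6
Click 2 (3,5) count=3: revealed 1 new [(3,5)] -> total=7
Click 3 (1,3) count=3: revealed 1 new [(1,3)] -> total=8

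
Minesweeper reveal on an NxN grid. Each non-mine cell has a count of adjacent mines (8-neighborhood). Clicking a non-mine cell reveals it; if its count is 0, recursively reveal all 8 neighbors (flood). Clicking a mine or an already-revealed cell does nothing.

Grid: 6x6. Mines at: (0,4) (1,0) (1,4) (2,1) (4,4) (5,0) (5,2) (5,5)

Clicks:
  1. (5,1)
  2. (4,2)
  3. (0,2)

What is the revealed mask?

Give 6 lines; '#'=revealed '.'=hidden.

Answer: .###..
.###..
......
......
..#...
.#....

Derivation:
Click 1 (5,1) count=2: revealed 1 new [(5,1)] -> total=1
Click 2 (4,2) count=1: revealed 1 new [(4,2)] -> total=2
Click 3 (0,2) count=0: revealed 6 new [(0,1) (0,2) (0,3) (1,1) (1,2) (1,3)] -> total=8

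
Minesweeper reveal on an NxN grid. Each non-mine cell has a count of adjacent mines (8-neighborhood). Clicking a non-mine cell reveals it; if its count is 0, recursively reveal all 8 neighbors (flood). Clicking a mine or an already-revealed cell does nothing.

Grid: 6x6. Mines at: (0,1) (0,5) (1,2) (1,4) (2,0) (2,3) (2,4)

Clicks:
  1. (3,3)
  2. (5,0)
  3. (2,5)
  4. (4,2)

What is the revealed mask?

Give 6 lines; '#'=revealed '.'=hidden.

Answer: ......
......
.....#
######
######
######

Derivation:
Click 1 (3,3) count=2: revealed 1 new [(3,3)] -> total=1
Click 2 (5,0) count=0: revealed 17 new [(3,0) (3,1) (3,2) (3,4) (3,5) (4,0) (4,1) (4,2) (4,3) (4,4) (4,5) (5,0) (5,1) (5,2) (5,3) (5,4) (5,5)] -> total=18
Click 3 (2,5) count=2: revealed 1 new [(2,5)] -> total=19
Click 4 (4,2) count=0: revealed 0 new [(none)] -> total=19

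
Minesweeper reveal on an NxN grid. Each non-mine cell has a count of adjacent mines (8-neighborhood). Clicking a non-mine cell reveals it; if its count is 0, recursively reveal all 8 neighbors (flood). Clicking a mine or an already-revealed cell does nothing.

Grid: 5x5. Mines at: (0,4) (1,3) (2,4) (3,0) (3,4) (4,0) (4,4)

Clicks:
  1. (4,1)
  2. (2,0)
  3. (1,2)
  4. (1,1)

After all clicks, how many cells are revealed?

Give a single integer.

Click 1 (4,1) count=2: revealed 1 new [(4,1)] -> total=1
Click 2 (2,0) count=1: revealed 1 new [(2,0)] -> total=2
Click 3 (1,2) count=1: revealed 1 new [(1,2)] -> total=3
Click 4 (1,1) count=0: revealed 7 new [(0,0) (0,1) (0,2) (1,0) (1,1) (2,1) (2,2)] -> total=10

Answer: 10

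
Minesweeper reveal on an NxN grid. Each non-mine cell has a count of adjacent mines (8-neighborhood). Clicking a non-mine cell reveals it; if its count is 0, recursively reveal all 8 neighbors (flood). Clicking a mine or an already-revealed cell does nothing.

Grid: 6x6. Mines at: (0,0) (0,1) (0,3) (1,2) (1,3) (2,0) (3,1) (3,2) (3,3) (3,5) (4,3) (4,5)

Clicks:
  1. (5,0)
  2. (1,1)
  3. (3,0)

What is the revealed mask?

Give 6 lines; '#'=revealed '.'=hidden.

Answer: ......
.#....
......
#.....
###...
###...

Derivation:
Click 1 (5,0) count=0: revealed 6 new [(4,0) (4,1) (4,2) (5,0) (5,1) (5,2)] -> total=6
Click 2 (1,1) count=4: revealed 1 new [(1,1)] -> total=7
Click 3 (3,0) count=2: revealed 1 new [(3,0)] -> total=8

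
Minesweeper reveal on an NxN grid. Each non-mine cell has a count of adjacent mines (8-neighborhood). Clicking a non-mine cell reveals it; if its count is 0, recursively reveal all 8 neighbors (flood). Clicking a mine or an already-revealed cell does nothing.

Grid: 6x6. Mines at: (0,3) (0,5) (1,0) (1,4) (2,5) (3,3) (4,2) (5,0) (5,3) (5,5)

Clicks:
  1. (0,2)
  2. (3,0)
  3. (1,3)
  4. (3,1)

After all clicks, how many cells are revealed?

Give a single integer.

Answer: 8

Derivation:
Click 1 (0,2) count=1: revealed 1 new [(0,2)] -> total=1
Click 2 (3,0) count=0: revealed 6 new [(2,0) (2,1) (3,0) (3,1) (4,0) (4,1)] -> total=7
Click 3 (1,3) count=2: revealed 1 new [(1,3)] -> total=8
Click 4 (3,1) count=1: revealed 0 new [(none)] -> total=8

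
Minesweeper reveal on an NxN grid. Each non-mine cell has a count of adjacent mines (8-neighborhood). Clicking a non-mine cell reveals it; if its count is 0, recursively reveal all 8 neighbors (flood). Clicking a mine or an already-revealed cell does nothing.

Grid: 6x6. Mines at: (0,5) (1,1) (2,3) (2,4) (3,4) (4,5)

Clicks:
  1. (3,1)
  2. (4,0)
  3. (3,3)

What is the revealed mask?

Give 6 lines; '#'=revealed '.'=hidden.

Click 1 (3,1) count=0: revealed 17 new [(2,0) (2,1) (2,2) (3,0) (3,1) (3,2) (3,3) (4,0) (4,1) (4,2) (4,3) (4,4) (5,0) (5,1) (5,2) (5,3) (5,4)] -> total=17
Click 2 (4,0) count=0: revealed 0 new [(none)] -> total=17
Click 3 (3,3) count=3: revealed 0 new [(none)] -> total=17

Answer: ......
......
###...
####..
#####.
#####.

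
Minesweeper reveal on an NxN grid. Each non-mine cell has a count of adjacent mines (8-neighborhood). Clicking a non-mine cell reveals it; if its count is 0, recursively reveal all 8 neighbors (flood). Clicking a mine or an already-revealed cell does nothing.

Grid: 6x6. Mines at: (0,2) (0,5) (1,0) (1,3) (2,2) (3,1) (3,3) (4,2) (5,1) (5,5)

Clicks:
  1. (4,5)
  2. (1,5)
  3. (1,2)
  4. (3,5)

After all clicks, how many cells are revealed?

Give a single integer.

Click 1 (4,5) count=1: revealed 1 new [(4,5)] -> total=1
Click 2 (1,5) count=1: revealed 1 new [(1,5)] -> total=2
Click 3 (1,2) count=3: revealed 1 new [(1,2)] -> total=3
Click 4 (3,5) count=0: revealed 6 new [(1,4) (2,4) (2,5) (3,4) (3,5) (4,4)] -> total=9

Answer: 9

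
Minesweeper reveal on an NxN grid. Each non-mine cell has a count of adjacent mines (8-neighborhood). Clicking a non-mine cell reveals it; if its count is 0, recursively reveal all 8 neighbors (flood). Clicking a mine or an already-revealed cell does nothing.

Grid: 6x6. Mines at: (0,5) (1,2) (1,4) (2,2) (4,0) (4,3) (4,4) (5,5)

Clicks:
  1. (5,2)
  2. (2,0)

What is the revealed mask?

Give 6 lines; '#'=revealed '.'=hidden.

Click 1 (5,2) count=1: revealed 1 new [(5,2)] -> total=1
Click 2 (2,0) count=0: revealed 8 new [(0,0) (0,1) (1,0) (1,1) (2,0) (2,1) (3,0) (3,1)] -> total=9

Answer: ##....
##....
##....
##....
......
..#...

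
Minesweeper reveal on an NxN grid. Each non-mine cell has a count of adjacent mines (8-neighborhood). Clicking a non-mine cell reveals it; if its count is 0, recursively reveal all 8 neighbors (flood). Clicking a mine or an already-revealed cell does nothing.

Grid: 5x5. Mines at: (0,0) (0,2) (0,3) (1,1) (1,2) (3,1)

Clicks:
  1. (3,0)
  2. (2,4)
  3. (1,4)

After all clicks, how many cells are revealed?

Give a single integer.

Click 1 (3,0) count=1: revealed 1 new [(3,0)] -> total=1
Click 2 (2,4) count=0: revealed 11 new [(1,3) (1,4) (2,2) (2,3) (2,4) (3,2) (3,3) (3,4) (4,2) (4,3) (4,4)] -> total=12
Click 3 (1,4) count=1: revealed 0 new [(none)] -> total=12

Answer: 12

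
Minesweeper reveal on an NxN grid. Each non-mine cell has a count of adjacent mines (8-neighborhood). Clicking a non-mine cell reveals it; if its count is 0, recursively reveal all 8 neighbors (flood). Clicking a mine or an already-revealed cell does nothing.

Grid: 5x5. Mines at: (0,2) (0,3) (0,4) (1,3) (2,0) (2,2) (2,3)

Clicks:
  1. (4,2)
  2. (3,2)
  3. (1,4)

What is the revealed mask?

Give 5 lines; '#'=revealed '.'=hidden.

Click 1 (4,2) count=0: revealed 10 new [(3,0) (3,1) (3,2) (3,3) (3,4) (4,0) (4,1) (4,2) (4,3) (4,4)] -> total=10
Click 2 (3,2) count=2: revealed 0 new [(none)] -> total=10
Click 3 (1,4) count=4: revealed 1 new [(1,4)] -> total=11

Answer: .....
....#
.....
#####
#####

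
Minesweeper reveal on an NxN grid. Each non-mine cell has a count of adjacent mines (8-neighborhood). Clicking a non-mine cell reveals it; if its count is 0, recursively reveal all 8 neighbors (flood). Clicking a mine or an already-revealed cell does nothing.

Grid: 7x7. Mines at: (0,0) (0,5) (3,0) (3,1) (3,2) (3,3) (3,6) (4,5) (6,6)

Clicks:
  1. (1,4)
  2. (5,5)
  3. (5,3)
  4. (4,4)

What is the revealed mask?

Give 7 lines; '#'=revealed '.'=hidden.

Click 1 (1,4) count=1: revealed 1 new [(1,4)] -> total=1
Click 2 (5,5) count=2: revealed 1 new [(5,5)] -> total=2
Click 3 (5,3) count=0: revealed 16 new [(4,0) (4,1) (4,2) (4,3) (4,4) (5,0) (5,1) (5,2) (5,3) (5,4) (6,0) (6,1) (6,2) (6,3) (6,4) (6,5)] -> total=18
Click 4 (4,4) count=2: revealed 0 new [(none)] -> total=18

Answer: .......
....#..
.......
.......
#####..
######.
######.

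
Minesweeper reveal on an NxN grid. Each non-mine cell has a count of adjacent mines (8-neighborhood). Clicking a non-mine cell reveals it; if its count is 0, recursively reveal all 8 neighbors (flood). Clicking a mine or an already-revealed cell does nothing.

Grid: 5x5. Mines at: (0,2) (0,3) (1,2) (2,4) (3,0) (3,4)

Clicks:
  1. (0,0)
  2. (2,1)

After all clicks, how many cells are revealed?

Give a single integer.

Click 1 (0,0) count=0: revealed 6 new [(0,0) (0,1) (1,0) (1,1) (2,0) (2,1)] -> total=6
Click 2 (2,1) count=2: revealed 0 new [(none)] -> total=6

Answer: 6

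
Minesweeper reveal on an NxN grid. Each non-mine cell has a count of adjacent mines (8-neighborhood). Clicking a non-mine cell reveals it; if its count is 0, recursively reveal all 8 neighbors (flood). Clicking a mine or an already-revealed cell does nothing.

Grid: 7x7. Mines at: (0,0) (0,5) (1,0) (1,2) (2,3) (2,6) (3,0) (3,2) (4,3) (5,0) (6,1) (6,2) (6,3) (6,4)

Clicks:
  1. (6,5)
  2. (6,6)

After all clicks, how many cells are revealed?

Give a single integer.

Click 1 (6,5) count=1: revealed 1 new [(6,5)] -> total=1
Click 2 (6,6) count=0: revealed 10 new [(3,4) (3,5) (3,6) (4,4) (4,5) (4,6) (5,4) (5,5) (5,6) (6,6)] -> total=11

Answer: 11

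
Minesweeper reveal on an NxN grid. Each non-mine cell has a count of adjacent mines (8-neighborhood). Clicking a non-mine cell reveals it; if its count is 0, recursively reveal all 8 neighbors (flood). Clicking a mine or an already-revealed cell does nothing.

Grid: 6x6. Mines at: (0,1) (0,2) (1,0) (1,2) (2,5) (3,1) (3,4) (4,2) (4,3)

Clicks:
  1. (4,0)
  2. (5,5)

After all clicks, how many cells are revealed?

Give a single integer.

Answer: 5

Derivation:
Click 1 (4,0) count=1: revealed 1 new [(4,0)] -> total=1
Click 2 (5,5) count=0: revealed 4 new [(4,4) (4,5) (5,4) (5,5)] -> total=5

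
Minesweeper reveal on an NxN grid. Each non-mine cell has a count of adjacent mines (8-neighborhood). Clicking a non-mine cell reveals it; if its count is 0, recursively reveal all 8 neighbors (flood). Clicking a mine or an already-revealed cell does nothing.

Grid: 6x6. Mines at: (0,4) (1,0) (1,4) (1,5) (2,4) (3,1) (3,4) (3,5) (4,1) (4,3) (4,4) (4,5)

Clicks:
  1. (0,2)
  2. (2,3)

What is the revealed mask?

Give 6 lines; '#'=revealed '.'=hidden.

Click 1 (0,2) count=0: revealed 9 new [(0,1) (0,2) (0,3) (1,1) (1,2) (1,3) (2,1) (2,2) (2,3)] -> total=9
Click 2 (2,3) count=3: revealed 0 new [(none)] -> total=9

Answer: .###..
.###..
.###..
......
......
......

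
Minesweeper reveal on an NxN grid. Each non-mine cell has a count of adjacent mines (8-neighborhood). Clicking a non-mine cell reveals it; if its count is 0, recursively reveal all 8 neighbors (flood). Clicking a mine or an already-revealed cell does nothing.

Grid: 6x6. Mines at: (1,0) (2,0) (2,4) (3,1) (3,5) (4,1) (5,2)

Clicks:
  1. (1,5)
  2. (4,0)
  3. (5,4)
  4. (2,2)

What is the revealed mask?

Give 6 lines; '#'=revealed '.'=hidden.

Answer: ......
.....#
..#...
......
#..###
...###

Derivation:
Click 1 (1,5) count=1: revealed 1 new [(1,5)] -> total=1
Click 2 (4,0) count=2: revealed 1 new [(4,0)] -> total=2
Click 3 (5,4) count=0: revealed 6 new [(4,3) (4,4) (4,5) (5,3) (5,4) (5,5)] -> total=8
Click 4 (2,2) count=1: revealed 1 new [(2,2)] -> total=9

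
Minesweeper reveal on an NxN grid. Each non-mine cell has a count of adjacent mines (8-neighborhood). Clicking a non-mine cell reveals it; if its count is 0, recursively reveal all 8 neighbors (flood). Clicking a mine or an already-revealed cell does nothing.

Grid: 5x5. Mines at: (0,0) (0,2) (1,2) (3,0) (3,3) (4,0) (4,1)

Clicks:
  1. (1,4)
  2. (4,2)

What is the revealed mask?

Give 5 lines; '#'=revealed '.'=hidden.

Click 1 (1,4) count=0: revealed 6 new [(0,3) (0,4) (1,3) (1,4) (2,3) (2,4)] -> total=6
Click 2 (4,2) count=2: revealed 1 new [(4,2)] -> total=7

Answer: ...##
...##
...##
.....
..#..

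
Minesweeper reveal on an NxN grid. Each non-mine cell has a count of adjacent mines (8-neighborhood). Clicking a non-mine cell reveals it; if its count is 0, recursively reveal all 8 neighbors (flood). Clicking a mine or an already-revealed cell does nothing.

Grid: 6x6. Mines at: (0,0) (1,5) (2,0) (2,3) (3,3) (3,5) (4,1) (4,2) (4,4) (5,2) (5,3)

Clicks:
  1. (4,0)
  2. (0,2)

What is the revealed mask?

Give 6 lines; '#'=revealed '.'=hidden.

Answer: .####.
.####.
......
......
#.....
......

Derivation:
Click 1 (4,0) count=1: revealed 1 new [(4,0)] -> total=1
Click 2 (0,2) count=0: revealed 8 new [(0,1) (0,2) (0,3) (0,4) (1,1) (1,2) (1,3) (1,4)] -> total=9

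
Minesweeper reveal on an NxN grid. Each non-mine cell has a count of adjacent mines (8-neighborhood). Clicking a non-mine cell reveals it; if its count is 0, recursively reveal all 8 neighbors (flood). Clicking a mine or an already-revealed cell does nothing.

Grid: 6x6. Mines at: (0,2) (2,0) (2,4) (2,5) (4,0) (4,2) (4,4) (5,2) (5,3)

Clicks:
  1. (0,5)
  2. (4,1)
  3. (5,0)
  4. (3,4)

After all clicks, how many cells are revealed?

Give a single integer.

Click 1 (0,5) count=0: revealed 6 new [(0,3) (0,4) (0,5) (1,3) (1,4) (1,5)] -> total=6
Click 2 (4,1) count=3: revealed 1 new [(4,1)] -> total=7
Click 3 (5,0) count=1: revealed 1 new [(5,0)] -> total=8
Click 4 (3,4) count=3: revealed 1 new [(3,4)] -> total=9

Answer: 9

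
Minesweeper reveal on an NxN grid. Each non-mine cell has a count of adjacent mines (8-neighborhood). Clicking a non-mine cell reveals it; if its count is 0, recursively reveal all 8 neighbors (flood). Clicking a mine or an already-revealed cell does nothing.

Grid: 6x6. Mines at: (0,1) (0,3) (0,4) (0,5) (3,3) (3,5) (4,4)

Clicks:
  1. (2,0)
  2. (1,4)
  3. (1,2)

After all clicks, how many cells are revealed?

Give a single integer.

Click 1 (2,0) count=0: revealed 17 new [(1,0) (1,1) (1,2) (2,0) (2,1) (2,2) (3,0) (3,1) (3,2) (4,0) (4,1) (4,2) (4,3) (5,0) (5,1) (5,2) (5,3)] -> total=17
Click 2 (1,4) count=3: revealed 1 new [(1,4)] -> total=18
Click 3 (1,2) count=2: revealed 0 new [(none)] -> total=18

Answer: 18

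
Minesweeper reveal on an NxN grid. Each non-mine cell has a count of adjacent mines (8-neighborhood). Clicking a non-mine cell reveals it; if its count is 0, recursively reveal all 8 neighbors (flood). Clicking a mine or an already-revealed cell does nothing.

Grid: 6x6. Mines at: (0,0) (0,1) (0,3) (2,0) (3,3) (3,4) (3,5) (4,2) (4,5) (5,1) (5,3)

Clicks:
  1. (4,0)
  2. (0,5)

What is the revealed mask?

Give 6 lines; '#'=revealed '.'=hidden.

Answer: ....##
....##
....##
......
#.....
......

Derivation:
Click 1 (4,0) count=1: revealed 1 new [(4,0)] -> total=1
Click 2 (0,5) count=0: revealed 6 new [(0,4) (0,5) (1,4) (1,5) (2,4) (2,5)] -> total=7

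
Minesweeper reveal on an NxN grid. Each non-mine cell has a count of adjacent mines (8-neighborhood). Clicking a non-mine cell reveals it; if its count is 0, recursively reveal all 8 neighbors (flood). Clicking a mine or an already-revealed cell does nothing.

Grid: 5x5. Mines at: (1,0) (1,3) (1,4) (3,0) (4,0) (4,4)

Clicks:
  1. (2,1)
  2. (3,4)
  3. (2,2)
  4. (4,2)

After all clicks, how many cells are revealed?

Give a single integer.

Click 1 (2,1) count=2: revealed 1 new [(2,1)] -> total=1
Click 2 (3,4) count=1: revealed 1 new [(3,4)] -> total=2
Click 3 (2,2) count=1: revealed 1 new [(2,2)] -> total=3
Click 4 (4,2) count=0: revealed 7 new [(2,3) (3,1) (3,2) (3,3) (4,1) (4,2) (4,3)] -> total=10

Answer: 10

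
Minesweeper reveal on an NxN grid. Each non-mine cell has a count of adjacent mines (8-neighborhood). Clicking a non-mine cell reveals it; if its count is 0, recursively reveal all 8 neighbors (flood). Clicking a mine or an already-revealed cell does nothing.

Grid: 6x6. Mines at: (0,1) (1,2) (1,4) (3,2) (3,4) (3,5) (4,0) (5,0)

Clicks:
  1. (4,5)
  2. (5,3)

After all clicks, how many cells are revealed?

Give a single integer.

Click 1 (4,5) count=2: revealed 1 new [(4,5)] -> total=1
Click 2 (5,3) count=0: revealed 9 new [(4,1) (4,2) (4,3) (4,4) (5,1) (5,2) (5,3) (5,4) (5,5)] -> total=10

Answer: 10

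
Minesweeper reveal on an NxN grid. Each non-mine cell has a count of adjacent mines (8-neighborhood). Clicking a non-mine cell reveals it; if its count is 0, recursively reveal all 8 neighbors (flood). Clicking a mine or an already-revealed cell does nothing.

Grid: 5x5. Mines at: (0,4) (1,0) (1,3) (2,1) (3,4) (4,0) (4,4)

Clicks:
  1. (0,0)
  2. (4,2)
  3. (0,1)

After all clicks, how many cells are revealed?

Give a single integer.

Answer: 8

Derivation:
Click 1 (0,0) count=1: revealed 1 new [(0,0)] -> total=1
Click 2 (4,2) count=0: revealed 6 new [(3,1) (3,2) (3,3) (4,1) (4,2) (4,3)] -> total=7
Click 3 (0,1) count=1: revealed 1 new [(0,1)] -> total=8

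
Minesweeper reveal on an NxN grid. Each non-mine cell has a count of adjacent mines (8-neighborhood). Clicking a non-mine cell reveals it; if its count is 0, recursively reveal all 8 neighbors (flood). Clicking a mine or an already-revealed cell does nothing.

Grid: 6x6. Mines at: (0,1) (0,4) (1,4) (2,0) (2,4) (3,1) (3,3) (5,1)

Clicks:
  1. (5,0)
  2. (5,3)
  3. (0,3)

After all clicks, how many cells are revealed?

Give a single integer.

Answer: 12

Derivation:
Click 1 (5,0) count=1: revealed 1 new [(5,0)] -> total=1
Click 2 (5,3) count=0: revealed 10 new [(3,4) (3,5) (4,2) (4,3) (4,4) (4,5) (5,2) (5,3) (5,4) (5,5)] -> total=11
Click 3 (0,3) count=2: revealed 1 new [(0,3)] -> total=12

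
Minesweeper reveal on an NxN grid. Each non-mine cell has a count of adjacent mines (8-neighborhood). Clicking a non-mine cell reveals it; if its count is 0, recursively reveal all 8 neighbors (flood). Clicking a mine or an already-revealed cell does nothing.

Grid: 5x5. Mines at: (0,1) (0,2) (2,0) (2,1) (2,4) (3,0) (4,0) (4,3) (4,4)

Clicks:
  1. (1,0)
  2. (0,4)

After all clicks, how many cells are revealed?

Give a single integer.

Answer: 5

Derivation:
Click 1 (1,0) count=3: revealed 1 new [(1,0)] -> total=1
Click 2 (0,4) count=0: revealed 4 new [(0,3) (0,4) (1,3) (1,4)] -> total=5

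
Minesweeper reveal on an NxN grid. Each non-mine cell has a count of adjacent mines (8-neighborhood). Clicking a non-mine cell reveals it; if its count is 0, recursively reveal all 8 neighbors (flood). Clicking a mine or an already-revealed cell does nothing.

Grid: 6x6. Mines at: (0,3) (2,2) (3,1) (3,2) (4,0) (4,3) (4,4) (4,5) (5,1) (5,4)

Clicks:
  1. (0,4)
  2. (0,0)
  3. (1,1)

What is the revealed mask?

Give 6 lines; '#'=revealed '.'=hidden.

Click 1 (0,4) count=1: revealed 1 new [(0,4)] -> total=1
Click 2 (0,0) count=0: revealed 8 new [(0,0) (0,1) (0,2) (1,0) (1,1) (1,2) (2,0) (2,1)] -> total=9
Click 3 (1,1) count=1: revealed 0 new [(none)] -> total=9

Answer: ###.#.
###...
##....
......
......
......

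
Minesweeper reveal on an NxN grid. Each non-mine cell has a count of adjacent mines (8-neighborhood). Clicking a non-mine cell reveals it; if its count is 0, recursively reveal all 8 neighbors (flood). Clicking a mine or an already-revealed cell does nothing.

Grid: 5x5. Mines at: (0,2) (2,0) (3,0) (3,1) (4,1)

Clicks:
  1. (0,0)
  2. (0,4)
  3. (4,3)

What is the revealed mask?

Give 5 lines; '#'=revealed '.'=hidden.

Click 1 (0,0) count=0: revealed 4 new [(0,0) (0,1) (1,0) (1,1)] -> total=4
Click 2 (0,4) count=0: revealed 14 new [(0,3) (0,4) (1,2) (1,3) (1,4) (2,2) (2,3) (2,4) (3,2) (3,3) (3,4) (4,2) (4,3) (4,4)] -> total=18
Click 3 (4,3) count=0: revealed 0 new [(none)] -> total=18

Answer: ##.##
#####
..###
..###
..###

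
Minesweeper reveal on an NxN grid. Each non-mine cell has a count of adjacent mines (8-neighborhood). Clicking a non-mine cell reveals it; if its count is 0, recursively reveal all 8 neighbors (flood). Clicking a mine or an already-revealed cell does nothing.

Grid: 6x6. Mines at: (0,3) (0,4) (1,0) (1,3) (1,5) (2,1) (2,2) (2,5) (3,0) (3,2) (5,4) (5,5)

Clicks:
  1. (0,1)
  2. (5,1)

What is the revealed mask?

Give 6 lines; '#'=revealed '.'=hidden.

Click 1 (0,1) count=1: revealed 1 new [(0,1)] -> total=1
Click 2 (5,1) count=0: revealed 8 new [(4,0) (4,1) (4,2) (4,3) (5,0) (5,1) (5,2) (5,3)] -> total=9

Answer: .#....
......
......
......
####..
####..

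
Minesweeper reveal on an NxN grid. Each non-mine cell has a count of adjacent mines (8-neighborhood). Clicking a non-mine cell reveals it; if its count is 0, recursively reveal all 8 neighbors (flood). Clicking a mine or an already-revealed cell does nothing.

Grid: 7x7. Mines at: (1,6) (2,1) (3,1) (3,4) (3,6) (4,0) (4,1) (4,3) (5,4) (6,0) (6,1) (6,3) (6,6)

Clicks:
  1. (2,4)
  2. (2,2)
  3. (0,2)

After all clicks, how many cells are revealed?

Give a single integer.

Answer: 16

Derivation:
Click 1 (2,4) count=1: revealed 1 new [(2,4)] -> total=1
Click 2 (2,2) count=2: revealed 1 new [(2,2)] -> total=2
Click 3 (0,2) count=0: revealed 14 new [(0,0) (0,1) (0,2) (0,3) (0,4) (0,5) (1,0) (1,1) (1,2) (1,3) (1,4) (1,5) (2,3) (2,5)] -> total=16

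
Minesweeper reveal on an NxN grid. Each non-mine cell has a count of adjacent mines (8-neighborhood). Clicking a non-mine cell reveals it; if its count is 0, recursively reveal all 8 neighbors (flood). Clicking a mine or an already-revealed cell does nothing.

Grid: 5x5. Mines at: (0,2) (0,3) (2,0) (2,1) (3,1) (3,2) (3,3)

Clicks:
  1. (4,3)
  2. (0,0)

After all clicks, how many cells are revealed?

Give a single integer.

Click 1 (4,3) count=2: revealed 1 new [(4,3)] -> total=1
Click 2 (0,0) count=0: revealed 4 new [(0,0) (0,1) (1,0) (1,1)] -> total=5

Answer: 5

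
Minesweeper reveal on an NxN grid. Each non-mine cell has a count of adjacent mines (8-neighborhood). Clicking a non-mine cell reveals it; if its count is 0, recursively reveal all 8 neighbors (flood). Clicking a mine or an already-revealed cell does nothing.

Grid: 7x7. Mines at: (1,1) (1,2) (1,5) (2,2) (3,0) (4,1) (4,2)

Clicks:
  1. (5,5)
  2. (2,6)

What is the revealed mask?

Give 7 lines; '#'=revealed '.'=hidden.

Click 1 (5,5) count=0: revealed 26 new [(2,3) (2,4) (2,5) (2,6) (3,3) (3,4) (3,5) (3,6) (4,3) (4,4) (4,5) (4,6) (5,0) (5,1) (5,2) (5,3) (5,4) (5,5) (5,6) (6,0) (6,1) (6,2) (6,3) (6,4) (6,5) (6,6)] -> total=26
Click 2 (2,6) count=1: revealed 0 new [(none)] -> total=26

Answer: .......
.......
...####
...####
...####
#######
#######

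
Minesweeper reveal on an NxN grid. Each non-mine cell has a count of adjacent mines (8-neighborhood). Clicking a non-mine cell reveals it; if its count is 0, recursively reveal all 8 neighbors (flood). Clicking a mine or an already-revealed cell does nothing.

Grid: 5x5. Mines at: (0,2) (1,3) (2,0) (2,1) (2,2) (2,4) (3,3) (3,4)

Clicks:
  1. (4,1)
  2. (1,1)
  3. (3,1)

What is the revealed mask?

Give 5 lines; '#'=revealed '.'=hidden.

Answer: .....
.#...
.....
###..
###..

Derivation:
Click 1 (4,1) count=0: revealed 6 new [(3,0) (3,1) (3,2) (4,0) (4,1) (4,2)] -> total=6
Click 2 (1,1) count=4: revealed 1 new [(1,1)] -> total=7
Click 3 (3,1) count=3: revealed 0 new [(none)] -> total=7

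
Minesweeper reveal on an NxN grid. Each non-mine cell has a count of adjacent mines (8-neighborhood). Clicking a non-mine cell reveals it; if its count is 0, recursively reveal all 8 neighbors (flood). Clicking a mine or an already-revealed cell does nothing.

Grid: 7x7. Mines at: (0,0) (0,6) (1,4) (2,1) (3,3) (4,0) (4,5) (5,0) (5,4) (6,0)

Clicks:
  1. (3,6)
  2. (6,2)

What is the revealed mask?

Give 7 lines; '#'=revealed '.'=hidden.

Answer: .......
.......
.......
......#
.###...
.###...
.###...

Derivation:
Click 1 (3,6) count=1: revealed 1 new [(3,6)] -> total=1
Click 2 (6,2) count=0: revealed 9 new [(4,1) (4,2) (4,3) (5,1) (5,2) (5,3) (6,1) (6,2) (6,3)] -> total=10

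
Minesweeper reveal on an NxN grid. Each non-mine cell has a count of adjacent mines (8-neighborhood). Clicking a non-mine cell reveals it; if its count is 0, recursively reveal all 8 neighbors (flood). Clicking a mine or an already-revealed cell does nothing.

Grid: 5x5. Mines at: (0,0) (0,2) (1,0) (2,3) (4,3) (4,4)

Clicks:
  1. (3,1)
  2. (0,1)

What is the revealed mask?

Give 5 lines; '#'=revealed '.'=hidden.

Answer: .#...
.....
###..
###..
###..

Derivation:
Click 1 (3,1) count=0: revealed 9 new [(2,0) (2,1) (2,2) (3,0) (3,1) (3,2) (4,0) (4,1) (4,2)] -> total=9
Click 2 (0,1) count=3: revealed 1 new [(0,1)] -> total=10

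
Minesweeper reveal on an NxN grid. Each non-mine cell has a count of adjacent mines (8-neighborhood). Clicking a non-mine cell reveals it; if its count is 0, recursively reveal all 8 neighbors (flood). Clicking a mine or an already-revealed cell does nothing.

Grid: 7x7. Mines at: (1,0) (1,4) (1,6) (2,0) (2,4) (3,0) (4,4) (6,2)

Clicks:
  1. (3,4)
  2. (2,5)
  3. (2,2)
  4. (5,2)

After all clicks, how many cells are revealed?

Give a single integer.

Click 1 (3,4) count=2: revealed 1 new [(3,4)] -> total=1
Click 2 (2,5) count=3: revealed 1 new [(2,5)] -> total=2
Click 3 (2,2) count=0: revealed 18 new [(0,1) (0,2) (0,3) (1,1) (1,2) (1,3) (2,1) (2,2) (2,3) (3,1) (3,2) (3,3) (4,1) (4,2) (4,3) (5,1) (5,2) (5,3)] -> total=20
Click 4 (5,2) count=1: revealed 0 new [(none)] -> total=20

Answer: 20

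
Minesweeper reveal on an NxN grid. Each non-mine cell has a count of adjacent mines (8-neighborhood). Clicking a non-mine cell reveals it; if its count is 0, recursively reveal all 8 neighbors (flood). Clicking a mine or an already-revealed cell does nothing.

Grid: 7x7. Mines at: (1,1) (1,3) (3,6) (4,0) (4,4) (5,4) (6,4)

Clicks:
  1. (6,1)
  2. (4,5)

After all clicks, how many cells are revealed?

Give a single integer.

Click 1 (6,1) count=0: revealed 17 new [(2,1) (2,2) (2,3) (3,1) (3,2) (3,3) (4,1) (4,2) (4,3) (5,0) (5,1) (5,2) (5,3) (6,0) (6,1) (6,2) (6,3)] -> total=17
Click 2 (4,5) count=3: revealed 1 new [(4,5)] -> total=18

Answer: 18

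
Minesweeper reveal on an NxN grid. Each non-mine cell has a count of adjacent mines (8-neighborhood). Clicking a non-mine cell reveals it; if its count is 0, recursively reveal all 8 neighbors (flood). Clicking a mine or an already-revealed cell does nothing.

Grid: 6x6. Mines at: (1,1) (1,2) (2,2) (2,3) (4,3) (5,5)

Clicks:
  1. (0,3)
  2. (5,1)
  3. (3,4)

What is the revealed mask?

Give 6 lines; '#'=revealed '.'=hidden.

Click 1 (0,3) count=1: revealed 1 new [(0,3)] -> total=1
Click 2 (5,1) count=0: revealed 11 new [(2,0) (2,1) (3,0) (3,1) (3,2) (4,0) (4,1) (4,2) (5,0) (5,1) (5,2)] -> total=12
Click 3 (3,4) count=2: revealed 1 new [(3,4)] -> total=13

Answer: ...#..
......
##....
###.#.
###...
###...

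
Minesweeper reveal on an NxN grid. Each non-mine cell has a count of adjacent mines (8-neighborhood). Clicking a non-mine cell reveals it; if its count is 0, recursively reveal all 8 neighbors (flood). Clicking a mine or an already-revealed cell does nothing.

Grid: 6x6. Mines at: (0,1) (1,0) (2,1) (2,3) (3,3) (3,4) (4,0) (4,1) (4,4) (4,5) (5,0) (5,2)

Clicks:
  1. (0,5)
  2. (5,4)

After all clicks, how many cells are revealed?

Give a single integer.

Click 1 (0,5) count=0: revealed 10 new [(0,2) (0,3) (0,4) (0,5) (1,2) (1,3) (1,4) (1,5) (2,4) (2,5)] -> total=10
Click 2 (5,4) count=2: revealed 1 new [(5,4)] -> total=11

Answer: 11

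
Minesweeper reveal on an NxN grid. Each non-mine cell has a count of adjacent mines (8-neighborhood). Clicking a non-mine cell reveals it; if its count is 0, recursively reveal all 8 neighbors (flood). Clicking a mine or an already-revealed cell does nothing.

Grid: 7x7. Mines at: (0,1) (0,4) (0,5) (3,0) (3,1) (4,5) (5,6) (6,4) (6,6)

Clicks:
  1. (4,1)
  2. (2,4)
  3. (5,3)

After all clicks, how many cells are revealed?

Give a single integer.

Click 1 (4,1) count=2: revealed 1 new [(4,1)] -> total=1
Click 2 (2,4) count=0: revealed 28 new [(1,2) (1,3) (1,4) (1,5) (1,6) (2,2) (2,3) (2,4) (2,5) (2,6) (3,2) (3,3) (3,4) (3,5) (3,6) (4,0) (4,2) (4,3) (4,4) (5,0) (5,1) (5,2) (5,3) (5,4) (6,0) (6,1) (6,2) (6,3)] -> total=29
Click 3 (5,3) count=1: revealed 0 new [(none)] -> total=29

Answer: 29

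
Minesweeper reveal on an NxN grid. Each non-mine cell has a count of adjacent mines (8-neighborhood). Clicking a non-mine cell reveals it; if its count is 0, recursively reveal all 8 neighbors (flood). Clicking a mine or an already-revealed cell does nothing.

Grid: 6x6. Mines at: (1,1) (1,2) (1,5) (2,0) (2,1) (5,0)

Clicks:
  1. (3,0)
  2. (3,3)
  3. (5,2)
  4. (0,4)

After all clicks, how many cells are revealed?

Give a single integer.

Click 1 (3,0) count=2: revealed 1 new [(3,0)] -> total=1
Click 2 (3,3) count=0: revealed 19 new [(2,2) (2,3) (2,4) (2,5) (3,1) (3,2) (3,3) (3,4) (3,5) (4,1) (4,2) (4,3) (4,4) (4,5) (5,1) (5,2) (5,3) (5,4) (5,5)] -> total=20
Click 3 (5,2) count=0: revealed 0 new [(none)] -> total=20
Click 4 (0,4) count=1: revealed 1 new [(0,4)] -> total=21

Answer: 21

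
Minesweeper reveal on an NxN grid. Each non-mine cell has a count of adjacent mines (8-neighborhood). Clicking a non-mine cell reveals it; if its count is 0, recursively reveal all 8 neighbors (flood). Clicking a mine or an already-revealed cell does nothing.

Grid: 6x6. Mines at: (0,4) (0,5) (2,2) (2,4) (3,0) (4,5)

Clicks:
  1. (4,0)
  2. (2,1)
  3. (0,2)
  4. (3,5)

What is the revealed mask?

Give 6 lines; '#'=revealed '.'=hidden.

Answer: ####..
####..
##....
.....#
#.....
......

Derivation:
Click 1 (4,0) count=1: revealed 1 new [(4,0)] -> total=1
Click 2 (2,1) count=2: revealed 1 new [(2,1)] -> total=2
Click 3 (0,2) count=0: revealed 9 new [(0,0) (0,1) (0,2) (0,3) (1,0) (1,1) (1,2) (1,3) (2,0)] -> total=11
Click 4 (3,5) count=2: revealed 1 new [(3,5)] -> total=12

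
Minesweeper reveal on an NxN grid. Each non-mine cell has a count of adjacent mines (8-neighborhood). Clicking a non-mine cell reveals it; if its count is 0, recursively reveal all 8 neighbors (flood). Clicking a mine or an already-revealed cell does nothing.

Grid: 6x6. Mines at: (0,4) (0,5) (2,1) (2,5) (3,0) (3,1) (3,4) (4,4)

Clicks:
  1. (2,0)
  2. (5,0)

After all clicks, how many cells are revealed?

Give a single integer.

Answer: 9

Derivation:
Click 1 (2,0) count=3: revealed 1 new [(2,0)] -> total=1
Click 2 (5,0) count=0: revealed 8 new [(4,0) (4,1) (4,2) (4,3) (5,0) (5,1) (5,2) (5,3)] -> total=9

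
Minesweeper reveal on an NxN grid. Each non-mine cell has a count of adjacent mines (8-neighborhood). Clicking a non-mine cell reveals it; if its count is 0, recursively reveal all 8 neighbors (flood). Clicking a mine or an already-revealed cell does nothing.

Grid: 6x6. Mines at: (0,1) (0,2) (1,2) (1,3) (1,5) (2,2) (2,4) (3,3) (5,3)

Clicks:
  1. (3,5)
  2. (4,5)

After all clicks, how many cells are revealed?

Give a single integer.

Click 1 (3,5) count=1: revealed 1 new [(3,5)] -> total=1
Click 2 (4,5) count=0: revealed 5 new [(3,4) (4,4) (4,5) (5,4) (5,5)] -> total=6

Answer: 6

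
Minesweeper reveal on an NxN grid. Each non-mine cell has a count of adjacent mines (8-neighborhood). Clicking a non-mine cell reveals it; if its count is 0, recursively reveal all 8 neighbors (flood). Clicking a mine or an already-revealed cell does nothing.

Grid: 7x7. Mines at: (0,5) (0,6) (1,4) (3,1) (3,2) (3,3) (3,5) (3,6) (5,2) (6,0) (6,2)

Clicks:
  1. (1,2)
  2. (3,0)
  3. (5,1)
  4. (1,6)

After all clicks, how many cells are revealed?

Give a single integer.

Click 1 (1,2) count=0: revealed 12 new [(0,0) (0,1) (0,2) (0,3) (1,0) (1,1) (1,2) (1,3) (2,0) (2,1) (2,2) (2,3)] -> total=12
Click 2 (3,0) count=1: revealed 1 new [(3,0)] -> total=13
Click 3 (5,1) count=3: revealed 1 new [(5,1)] -> total=14
Click 4 (1,6) count=2: revealed 1 new [(1,6)] -> total=15

Answer: 15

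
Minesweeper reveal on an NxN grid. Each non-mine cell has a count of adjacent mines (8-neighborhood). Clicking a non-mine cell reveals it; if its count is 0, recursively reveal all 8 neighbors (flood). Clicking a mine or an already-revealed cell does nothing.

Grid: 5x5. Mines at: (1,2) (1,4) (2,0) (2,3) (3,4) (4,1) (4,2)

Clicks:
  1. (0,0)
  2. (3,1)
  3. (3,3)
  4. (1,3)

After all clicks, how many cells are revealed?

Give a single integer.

Answer: 7

Derivation:
Click 1 (0,0) count=0: revealed 4 new [(0,0) (0,1) (1,0) (1,1)] -> total=4
Click 2 (3,1) count=3: revealed 1 new [(3,1)] -> total=5
Click 3 (3,3) count=3: revealed 1 new [(3,3)] -> total=6
Click 4 (1,3) count=3: revealed 1 new [(1,3)] -> total=7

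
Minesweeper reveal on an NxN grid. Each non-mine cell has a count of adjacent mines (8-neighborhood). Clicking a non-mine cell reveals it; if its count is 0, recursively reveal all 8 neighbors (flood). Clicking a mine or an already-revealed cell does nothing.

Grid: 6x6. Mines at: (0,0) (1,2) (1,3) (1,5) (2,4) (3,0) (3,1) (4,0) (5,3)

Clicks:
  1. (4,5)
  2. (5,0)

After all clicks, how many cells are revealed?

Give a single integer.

Click 1 (4,5) count=0: revealed 6 new [(3,4) (3,5) (4,4) (4,5) (5,4) (5,5)] -> total=6
Click 2 (5,0) count=1: revealed 1 new [(5,0)] -> total=7

Answer: 7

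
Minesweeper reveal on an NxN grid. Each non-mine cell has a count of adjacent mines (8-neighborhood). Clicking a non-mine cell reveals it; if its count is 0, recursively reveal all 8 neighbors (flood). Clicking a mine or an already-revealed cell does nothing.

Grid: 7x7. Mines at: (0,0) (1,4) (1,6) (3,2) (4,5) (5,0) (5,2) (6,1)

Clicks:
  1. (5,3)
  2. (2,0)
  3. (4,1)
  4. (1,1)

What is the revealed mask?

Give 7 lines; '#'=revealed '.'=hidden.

Answer: .......
##.....
##.....
##.....
##.....
...#...
.......

Derivation:
Click 1 (5,3) count=1: revealed 1 new [(5,3)] -> total=1
Click 2 (2,0) count=0: revealed 8 new [(1,0) (1,1) (2,0) (2,1) (3,0) (3,1) (4,0) (4,1)] -> total=9
Click 3 (4,1) count=3: revealed 0 new [(none)] -> total=9
Click 4 (1,1) count=1: revealed 0 new [(none)] -> total=9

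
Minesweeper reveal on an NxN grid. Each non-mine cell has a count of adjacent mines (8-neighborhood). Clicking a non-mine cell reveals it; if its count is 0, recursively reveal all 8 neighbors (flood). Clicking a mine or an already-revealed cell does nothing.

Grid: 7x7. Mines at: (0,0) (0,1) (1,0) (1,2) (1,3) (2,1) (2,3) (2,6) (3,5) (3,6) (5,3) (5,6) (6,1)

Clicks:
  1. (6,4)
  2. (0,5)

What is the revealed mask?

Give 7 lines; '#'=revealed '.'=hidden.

Click 1 (6,4) count=1: revealed 1 new [(6,4)] -> total=1
Click 2 (0,5) count=0: revealed 6 new [(0,4) (0,5) (0,6) (1,4) (1,5) (1,6)] -> total=7

Answer: ....###
....###
.......
.......
.......
.......
....#..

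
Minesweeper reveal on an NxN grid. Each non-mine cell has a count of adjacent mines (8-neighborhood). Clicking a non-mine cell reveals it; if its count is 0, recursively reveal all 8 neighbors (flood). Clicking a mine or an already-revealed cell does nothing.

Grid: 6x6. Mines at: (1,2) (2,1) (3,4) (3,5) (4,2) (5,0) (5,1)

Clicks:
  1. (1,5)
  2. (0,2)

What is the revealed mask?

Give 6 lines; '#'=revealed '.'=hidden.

Answer: ..####
...###
...###
......
......
......

Derivation:
Click 1 (1,5) count=0: revealed 9 new [(0,3) (0,4) (0,5) (1,3) (1,4) (1,5) (2,3) (2,4) (2,5)] -> total=9
Click 2 (0,2) count=1: revealed 1 new [(0,2)] -> total=10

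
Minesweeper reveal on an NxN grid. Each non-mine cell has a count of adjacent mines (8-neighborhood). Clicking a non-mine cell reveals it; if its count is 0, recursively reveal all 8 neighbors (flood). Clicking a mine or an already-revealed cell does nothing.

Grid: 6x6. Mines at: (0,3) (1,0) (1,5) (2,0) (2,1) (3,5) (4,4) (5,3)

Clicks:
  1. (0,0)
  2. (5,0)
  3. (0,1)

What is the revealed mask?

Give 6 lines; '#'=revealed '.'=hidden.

Click 1 (0,0) count=1: revealed 1 new [(0,0)] -> total=1
Click 2 (5,0) count=0: revealed 9 new [(3,0) (3,1) (3,2) (4,0) (4,1) (4,2) (5,0) (5,1) (5,2)] -> total=10
Click 3 (0,1) count=1: revealed 1 new [(0,1)] -> total=11

Answer: ##....
......
......
###...
###...
###...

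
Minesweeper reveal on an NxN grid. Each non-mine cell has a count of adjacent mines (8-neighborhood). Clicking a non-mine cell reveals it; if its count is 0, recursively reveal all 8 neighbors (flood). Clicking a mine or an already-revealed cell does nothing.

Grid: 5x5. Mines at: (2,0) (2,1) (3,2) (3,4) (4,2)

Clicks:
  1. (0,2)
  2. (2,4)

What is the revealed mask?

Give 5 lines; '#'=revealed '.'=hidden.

Answer: #####
#####
..###
.....
.....

Derivation:
Click 1 (0,2) count=0: revealed 13 new [(0,0) (0,1) (0,2) (0,3) (0,4) (1,0) (1,1) (1,2) (1,3) (1,4) (2,2) (2,3) (2,4)] -> total=13
Click 2 (2,4) count=1: revealed 0 new [(none)] -> total=13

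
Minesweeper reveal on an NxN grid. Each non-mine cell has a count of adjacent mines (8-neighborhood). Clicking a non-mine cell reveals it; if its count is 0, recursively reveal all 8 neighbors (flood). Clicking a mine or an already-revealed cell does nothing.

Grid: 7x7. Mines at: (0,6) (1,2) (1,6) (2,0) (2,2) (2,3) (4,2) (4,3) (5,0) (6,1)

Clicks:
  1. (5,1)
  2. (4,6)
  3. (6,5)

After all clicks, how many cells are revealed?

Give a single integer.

Answer: 20

Derivation:
Click 1 (5,1) count=3: revealed 1 new [(5,1)] -> total=1
Click 2 (4,6) count=0: revealed 19 new [(2,4) (2,5) (2,6) (3,4) (3,5) (3,6) (4,4) (4,5) (4,6) (5,2) (5,3) (5,4) (5,5) (5,6) (6,2) (6,3) (6,4) (6,5) (6,6)] -> total=20
Click 3 (6,5) count=0: revealed 0 new [(none)] -> total=20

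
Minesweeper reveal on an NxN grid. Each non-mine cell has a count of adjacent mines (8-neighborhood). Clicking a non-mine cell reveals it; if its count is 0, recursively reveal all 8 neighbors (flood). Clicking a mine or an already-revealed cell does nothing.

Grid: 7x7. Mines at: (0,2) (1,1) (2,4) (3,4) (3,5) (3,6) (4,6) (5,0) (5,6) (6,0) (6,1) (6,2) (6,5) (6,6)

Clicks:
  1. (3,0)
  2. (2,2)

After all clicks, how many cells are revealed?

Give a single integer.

Click 1 (3,0) count=0: revealed 15 new [(2,0) (2,1) (2,2) (2,3) (3,0) (3,1) (3,2) (3,3) (4,0) (4,1) (4,2) (4,3) (5,1) (5,2) (5,3)] -> total=15
Click 2 (2,2) count=1: revealed 0 new [(none)] -> total=15

Answer: 15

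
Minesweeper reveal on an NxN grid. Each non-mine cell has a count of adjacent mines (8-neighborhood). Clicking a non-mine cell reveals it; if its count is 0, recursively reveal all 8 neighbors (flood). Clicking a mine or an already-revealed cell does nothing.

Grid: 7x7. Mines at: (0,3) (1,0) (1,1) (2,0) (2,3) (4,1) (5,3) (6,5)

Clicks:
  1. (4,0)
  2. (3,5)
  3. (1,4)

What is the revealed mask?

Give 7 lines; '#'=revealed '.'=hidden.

Click 1 (4,0) count=1: revealed 1 new [(4,0)] -> total=1
Click 2 (3,5) count=0: revealed 18 new [(0,4) (0,5) (0,6) (1,4) (1,5) (1,6) (2,4) (2,5) (2,6) (3,4) (3,5) (3,6) (4,4) (4,5) (4,6) (5,4) (5,5) (5,6)] -> total=19
Click 3 (1,4) count=2: revealed 0 new [(none)] -> total=19

Answer: ....###
....###
....###
....###
#...###
....###
.......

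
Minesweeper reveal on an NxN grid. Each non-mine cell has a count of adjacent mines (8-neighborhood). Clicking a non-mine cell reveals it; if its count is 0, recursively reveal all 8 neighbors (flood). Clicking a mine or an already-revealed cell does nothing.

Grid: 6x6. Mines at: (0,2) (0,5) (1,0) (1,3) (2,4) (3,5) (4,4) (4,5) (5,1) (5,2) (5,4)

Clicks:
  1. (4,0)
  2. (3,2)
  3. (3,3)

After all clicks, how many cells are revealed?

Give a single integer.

Click 1 (4,0) count=1: revealed 1 new [(4,0)] -> total=1
Click 2 (3,2) count=0: revealed 11 new [(2,0) (2,1) (2,2) (2,3) (3,0) (3,1) (3,2) (3,3) (4,1) (4,2) (4,3)] -> total=12
Click 3 (3,3) count=2: revealed 0 new [(none)] -> total=12

Answer: 12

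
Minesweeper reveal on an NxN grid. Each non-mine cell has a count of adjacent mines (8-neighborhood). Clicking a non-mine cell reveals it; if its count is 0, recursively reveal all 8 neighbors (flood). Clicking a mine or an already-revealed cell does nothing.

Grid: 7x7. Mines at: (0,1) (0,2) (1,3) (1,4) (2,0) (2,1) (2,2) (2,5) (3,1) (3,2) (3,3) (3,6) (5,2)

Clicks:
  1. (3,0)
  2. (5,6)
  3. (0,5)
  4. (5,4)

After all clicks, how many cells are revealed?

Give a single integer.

Answer: 14

Derivation:
Click 1 (3,0) count=3: revealed 1 new [(3,0)] -> total=1
Click 2 (5,6) count=0: revealed 12 new [(4,3) (4,4) (4,5) (4,6) (5,3) (5,4) (5,5) (5,6) (6,3) (6,4) (6,5) (6,6)] -> total=13
Click 3 (0,5) count=1: revealed 1 new [(0,5)] -> total=14
Click 4 (5,4) count=0: revealed 0 new [(none)] -> total=14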